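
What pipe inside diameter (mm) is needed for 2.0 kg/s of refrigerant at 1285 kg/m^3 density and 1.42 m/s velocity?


A = m_dot / (rho * v) = 2.0 / (1285 * 1.42) = 0.001096070587 m^2
d = sqrt(4*A/pi) * 1000
d = 37.4 mm

37.4


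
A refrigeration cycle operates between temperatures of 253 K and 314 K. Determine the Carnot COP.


dT = 314 - 253 = 61 K
COP_carnot = T_cold / dT = 253 / 61
COP_carnot = 4.148

4.148


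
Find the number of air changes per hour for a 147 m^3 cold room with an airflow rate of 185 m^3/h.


ACH = flow / volume
ACH = 185 / 147
ACH = 1.259

1.259


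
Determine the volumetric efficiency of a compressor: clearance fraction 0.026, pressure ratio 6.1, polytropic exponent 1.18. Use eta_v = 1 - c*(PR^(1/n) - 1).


PR^(1/n) = 6.1^(1/1.18) = 4.62949648
eta_v = 1 - 0.026 * (4.62949648 - 1)
eta_v = 0.9056

0.9056


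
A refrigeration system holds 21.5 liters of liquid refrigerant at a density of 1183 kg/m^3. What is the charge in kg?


Charge = V * rho / 1000
Charge = 21.5 * 1183 / 1000
Charge = 25.43 kg

25.43


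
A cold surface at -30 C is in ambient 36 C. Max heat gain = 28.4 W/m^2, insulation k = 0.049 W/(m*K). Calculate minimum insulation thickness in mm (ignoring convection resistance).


dT = 36 - (-30) = 66 K
thickness = k * dT / q_max * 1000
thickness = 0.049 * 66 / 28.4 * 1000
thickness = 113.9 mm

113.9


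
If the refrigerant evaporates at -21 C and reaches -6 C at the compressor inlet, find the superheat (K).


Superheat = T_suction - T_evap
Superheat = -6 - (-21)
Superheat = 15 K

15


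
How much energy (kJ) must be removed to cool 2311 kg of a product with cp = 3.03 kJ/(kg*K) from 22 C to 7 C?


dT = 22 - (7) = 15 K
Q = m * cp * dT = 2311 * 3.03 * 15
Q = 105035 kJ

105035


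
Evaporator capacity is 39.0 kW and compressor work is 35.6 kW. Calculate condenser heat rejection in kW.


Q_cond = Q_evap + W
Q_cond = 39.0 + 35.6
Q_cond = 74.6 kW

74.6


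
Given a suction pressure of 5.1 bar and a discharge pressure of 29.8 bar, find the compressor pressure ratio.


PR = P_high / P_low
PR = 29.8 / 5.1
PR = 5.843

5.843


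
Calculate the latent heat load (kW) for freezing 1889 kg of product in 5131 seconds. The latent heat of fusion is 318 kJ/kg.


Q_lat = m * h_fg / t
Q_lat = 1889 * 318 / 5131
Q_lat = 117.07 kW

117.07


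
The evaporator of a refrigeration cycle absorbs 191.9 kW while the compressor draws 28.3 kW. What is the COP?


COP = Q_evap / W
COP = 191.9 / 28.3
COP = 6.781

6.781


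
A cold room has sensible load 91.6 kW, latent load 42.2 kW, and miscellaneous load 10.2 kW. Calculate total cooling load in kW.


Q_total = Q_s + Q_l + Q_misc
Q_total = 91.6 + 42.2 + 10.2
Q_total = 144.0 kW

144.0


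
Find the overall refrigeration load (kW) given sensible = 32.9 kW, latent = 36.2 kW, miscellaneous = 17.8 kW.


Q_total = Q_s + Q_l + Q_misc
Q_total = 32.9 + 36.2 + 17.8
Q_total = 86.9 kW

86.9


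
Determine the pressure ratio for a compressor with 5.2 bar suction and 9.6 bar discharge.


PR = P_high / P_low
PR = 9.6 / 5.2
PR = 1.846

1.846


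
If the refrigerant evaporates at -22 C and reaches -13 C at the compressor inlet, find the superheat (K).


Superheat = T_suction - T_evap
Superheat = -13 - (-22)
Superheat = 9 K

9


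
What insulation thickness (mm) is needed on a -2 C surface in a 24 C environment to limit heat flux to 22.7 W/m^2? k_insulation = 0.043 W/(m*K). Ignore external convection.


dT = 24 - (-2) = 26 K
thickness = k * dT / q_max * 1000
thickness = 0.043 * 26 / 22.7 * 1000
thickness = 49.3 mm

49.3


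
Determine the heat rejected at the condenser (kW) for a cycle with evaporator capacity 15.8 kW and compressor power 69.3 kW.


Q_cond = Q_evap + W
Q_cond = 15.8 + 69.3
Q_cond = 85.1 kW

85.1


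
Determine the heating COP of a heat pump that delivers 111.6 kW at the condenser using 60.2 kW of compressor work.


COP_hp = Q_cond / W
COP_hp = 111.6 / 60.2
COP_hp = 1.854

1.854


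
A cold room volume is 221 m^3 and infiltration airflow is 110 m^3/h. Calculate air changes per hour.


ACH = flow / volume
ACH = 110 / 221
ACH = 0.498

0.498


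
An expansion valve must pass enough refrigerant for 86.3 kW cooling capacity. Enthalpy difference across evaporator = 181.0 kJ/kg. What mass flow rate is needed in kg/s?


m_dot = Q / dh
m_dot = 86.3 / 181.0
m_dot = 0.4768 kg/s

0.4768


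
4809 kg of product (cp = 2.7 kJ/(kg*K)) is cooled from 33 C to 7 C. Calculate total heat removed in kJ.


dT = 33 - (7) = 26 K
Q = m * cp * dT = 4809 * 2.7 * 26
Q = 337592 kJ

337592


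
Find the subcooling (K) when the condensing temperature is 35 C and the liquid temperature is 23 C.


Subcooling = T_cond - T_liquid
Subcooling = 35 - 23
Subcooling = 12 K

12


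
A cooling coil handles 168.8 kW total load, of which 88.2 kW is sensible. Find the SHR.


SHR = Q_sensible / Q_total
SHR = 88.2 / 168.8
SHR = 0.523

0.523


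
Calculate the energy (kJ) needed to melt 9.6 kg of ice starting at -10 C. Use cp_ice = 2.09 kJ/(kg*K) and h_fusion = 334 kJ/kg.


Sensible heat = cp * dT = 2.09 * 10 = 20.9 kJ/kg
Total per kg = 20.9 + 334 = 354.9 kJ/kg
Q = m * total = 9.6 * 354.9
Q = 3407.0 kJ

3407.0


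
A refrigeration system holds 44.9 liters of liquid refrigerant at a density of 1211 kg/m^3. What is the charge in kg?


Charge = V * rho / 1000
Charge = 44.9 * 1211 / 1000
Charge = 54.37 kg

54.37


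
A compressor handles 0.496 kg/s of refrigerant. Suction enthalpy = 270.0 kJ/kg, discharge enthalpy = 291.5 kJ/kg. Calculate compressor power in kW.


dh = 291.5 - 270.0 = 21.5 kJ/kg
W = m_dot * dh = 0.496 * 21.5 = 10.66 kW

10.66


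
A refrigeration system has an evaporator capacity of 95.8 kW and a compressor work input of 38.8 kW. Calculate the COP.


COP = Q_evap / W
COP = 95.8 / 38.8
COP = 2.469

2.469


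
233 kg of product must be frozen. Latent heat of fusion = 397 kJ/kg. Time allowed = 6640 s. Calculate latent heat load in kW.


Q_lat = m * h_fg / t
Q_lat = 233 * 397 / 6640
Q_lat = 13.93 kW

13.93


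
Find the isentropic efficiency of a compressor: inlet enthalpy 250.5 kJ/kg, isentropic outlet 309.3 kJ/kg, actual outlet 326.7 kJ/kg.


dh_ideal = 309.3 - 250.5 = 58.8 kJ/kg
dh_actual = 326.7 - 250.5 = 76.2 kJ/kg
eta_s = dh_ideal / dh_actual = 58.8 / 76.2
eta_s = 0.7717

0.7717


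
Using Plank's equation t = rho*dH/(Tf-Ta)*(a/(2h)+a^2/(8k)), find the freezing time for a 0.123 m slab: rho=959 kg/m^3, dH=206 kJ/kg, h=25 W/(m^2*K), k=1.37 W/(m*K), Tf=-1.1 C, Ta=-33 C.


dT = -1.1 - (-33) = 31.9 K
term1 = a/(2h) = 0.123/(2*25) = 0.00246
term2 = a^2/(8k) = 0.123^2/(8*1.37) = 0.001380383212
t = rho*dH*1000/dT * (term1 + term2)
t = 959*206*1000/31.9 * (0.00246 + 0.001380383212)
t = 23783 s

23783


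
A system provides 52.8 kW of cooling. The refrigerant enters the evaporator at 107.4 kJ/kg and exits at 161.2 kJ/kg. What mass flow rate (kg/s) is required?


dh = 161.2 - 107.4 = 53.8 kJ/kg
m_dot = Q / dh = 52.8 / 53.8 = 0.9814 kg/s

0.9814


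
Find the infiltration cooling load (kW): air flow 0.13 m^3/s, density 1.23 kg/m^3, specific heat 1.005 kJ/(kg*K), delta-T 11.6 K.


Q = V_dot * rho * cp * dT
Q = 0.13 * 1.23 * 1.005 * 11.6
Q = 1.864 kW

1.864


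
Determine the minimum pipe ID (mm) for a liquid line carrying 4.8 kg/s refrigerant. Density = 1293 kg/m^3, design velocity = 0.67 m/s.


A = m_dot / (rho * v) = 4.8 / (1293 * 0.67) = 0.005540741767 m^2
d = sqrt(4*A/pi) * 1000
d = 84.0 mm

84.0


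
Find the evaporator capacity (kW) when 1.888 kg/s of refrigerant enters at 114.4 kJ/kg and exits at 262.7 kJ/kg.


dh = 262.7 - 114.4 = 148.3 kJ/kg
Q_evap = m_dot * dh = 1.888 * 148.3
Q_evap = 279.99 kW

279.99


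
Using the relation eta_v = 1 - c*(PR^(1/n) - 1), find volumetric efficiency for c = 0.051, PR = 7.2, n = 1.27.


PR^(1/n) = 7.2^(1/1.27) = 4.73222034
eta_v = 1 - 0.051 * (4.73222034 - 1)
eta_v = 0.8097

0.8097


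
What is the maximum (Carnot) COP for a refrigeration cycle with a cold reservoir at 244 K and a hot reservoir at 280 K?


dT = 280 - 244 = 36 K
COP_carnot = T_cold / dT = 244 / 36
COP_carnot = 6.778

6.778


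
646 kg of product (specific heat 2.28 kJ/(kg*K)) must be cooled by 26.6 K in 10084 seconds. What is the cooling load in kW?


Q = m * cp * dT / t
Q = 646 * 2.28 * 26.6 / 10084
Q = 3.885 kW

3.885


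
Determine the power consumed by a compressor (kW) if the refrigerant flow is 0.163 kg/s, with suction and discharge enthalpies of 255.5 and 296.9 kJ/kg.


dh = 296.9 - 255.5 = 41.4 kJ/kg
W = m_dot * dh = 0.163 * 41.4 = 6.75 kW

6.75


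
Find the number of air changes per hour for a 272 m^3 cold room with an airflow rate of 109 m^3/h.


ACH = flow / volume
ACH = 109 / 272
ACH = 0.401

0.401


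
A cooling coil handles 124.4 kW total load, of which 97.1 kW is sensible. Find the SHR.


SHR = Q_sensible / Q_total
SHR = 97.1 / 124.4
SHR = 0.781

0.781


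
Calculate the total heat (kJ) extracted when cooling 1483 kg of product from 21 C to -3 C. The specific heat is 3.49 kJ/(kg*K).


dT = 21 - (-3) = 24 K
Q = m * cp * dT = 1483 * 3.49 * 24
Q = 124216 kJ

124216


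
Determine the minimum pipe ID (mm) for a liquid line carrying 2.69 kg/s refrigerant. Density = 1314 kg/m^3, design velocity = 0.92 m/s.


A = m_dot / (rho * v) = 2.69 / (1314 * 0.92) = 0.002225200185 m^2
d = sqrt(4*A/pi) * 1000
d = 53.2 mm

53.2


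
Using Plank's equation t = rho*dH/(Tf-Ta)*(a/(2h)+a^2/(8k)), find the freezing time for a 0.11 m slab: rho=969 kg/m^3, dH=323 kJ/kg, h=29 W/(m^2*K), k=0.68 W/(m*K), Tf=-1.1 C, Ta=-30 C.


dT = -1.1 - (-30) = 28.9 K
term1 = a/(2h) = 0.11/(2*29) = 0.001896551724
term2 = a^2/(8k) = 0.11^2/(8*0.68) = 0.002224264706
t = rho*dH*1000/dT * (term1 + term2)
t = 969*323*1000/28.9 * (0.001896551724 + 0.002224264706)
t = 44628 s

44628


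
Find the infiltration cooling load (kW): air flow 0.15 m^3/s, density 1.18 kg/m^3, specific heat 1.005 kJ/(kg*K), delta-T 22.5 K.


Q = V_dot * rho * cp * dT
Q = 0.15 * 1.18 * 1.005 * 22.5
Q = 4.002 kW

4.002


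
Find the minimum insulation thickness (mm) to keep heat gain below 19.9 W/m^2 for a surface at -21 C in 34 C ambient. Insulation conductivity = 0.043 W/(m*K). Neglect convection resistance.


dT = 34 - (-21) = 55 K
thickness = k * dT / q_max * 1000
thickness = 0.043 * 55 / 19.9 * 1000
thickness = 118.8 mm

118.8


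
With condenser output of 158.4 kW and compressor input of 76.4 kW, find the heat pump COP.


COP_hp = Q_cond / W
COP_hp = 158.4 / 76.4
COP_hp = 2.073

2.073


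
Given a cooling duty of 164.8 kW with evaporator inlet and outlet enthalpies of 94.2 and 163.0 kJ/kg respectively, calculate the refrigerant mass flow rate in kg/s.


dh = 163.0 - 94.2 = 68.8 kJ/kg
m_dot = Q / dh = 164.8 / 68.8 = 2.3953 kg/s

2.3953


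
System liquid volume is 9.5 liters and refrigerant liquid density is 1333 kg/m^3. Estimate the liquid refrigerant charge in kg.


Charge = V * rho / 1000
Charge = 9.5 * 1333 / 1000
Charge = 12.66 kg

12.66


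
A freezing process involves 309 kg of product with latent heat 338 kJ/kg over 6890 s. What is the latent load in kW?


Q_lat = m * h_fg / t
Q_lat = 309 * 338 / 6890
Q_lat = 15.16 kW

15.16


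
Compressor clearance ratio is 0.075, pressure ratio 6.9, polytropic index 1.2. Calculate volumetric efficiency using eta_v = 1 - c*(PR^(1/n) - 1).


PR^(1/n) = 6.9^(1/1.2) = 5.00081639
eta_v = 1 - 0.075 * (5.00081639 - 1)
eta_v = 0.6999

0.6999


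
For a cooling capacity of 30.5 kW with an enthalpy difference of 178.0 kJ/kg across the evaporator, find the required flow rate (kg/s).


m_dot = Q / dh
m_dot = 30.5 / 178.0
m_dot = 0.1713 kg/s

0.1713


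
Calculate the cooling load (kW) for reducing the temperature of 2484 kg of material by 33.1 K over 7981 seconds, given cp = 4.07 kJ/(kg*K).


Q = m * cp * dT / t
Q = 2484 * 4.07 * 33.1 / 7981
Q = 41.929 kW

41.929


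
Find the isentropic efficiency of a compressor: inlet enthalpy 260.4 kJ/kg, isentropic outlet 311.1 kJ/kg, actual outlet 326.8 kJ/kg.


dh_ideal = 311.1 - 260.4 = 50.7 kJ/kg
dh_actual = 326.8 - 260.4 = 66.4 kJ/kg
eta_s = dh_ideal / dh_actual = 50.7 / 66.4
eta_s = 0.7636

0.7636


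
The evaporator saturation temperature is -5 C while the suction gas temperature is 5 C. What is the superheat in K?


Superheat = T_suction - T_evap
Superheat = 5 - (-5)
Superheat = 10 K

10


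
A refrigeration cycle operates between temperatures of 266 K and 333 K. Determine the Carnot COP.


dT = 333 - 266 = 67 K
COP_carnot = T_cold / dT = 266 / 67
COP_carnot = 3.97

3.97


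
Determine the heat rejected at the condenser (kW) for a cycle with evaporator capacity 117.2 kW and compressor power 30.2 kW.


Q_cond = Q_evap + W
Q_cond = 117.2 + 30.2
Q_cond = 147.4 kW

147.4


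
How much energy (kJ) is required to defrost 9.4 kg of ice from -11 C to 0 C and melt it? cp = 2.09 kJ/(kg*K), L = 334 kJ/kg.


Sensible heat = cp * dT = 2.09 * 11 = 22.99 kJ/kg
Total per kg = 22.99 + 334 = 356.99 kJ/kg
Q = m * total = 9.4 * 356.99
Q = 3355.7 kJ

3355.7


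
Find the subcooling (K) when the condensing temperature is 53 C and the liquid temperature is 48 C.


Subcooling = T_cond - T_liquid
Subcooling = 53 - 48
Subcooling = 5 K

5


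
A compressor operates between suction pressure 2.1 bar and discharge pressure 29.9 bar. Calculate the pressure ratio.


PR = P_high / P_low
PR = 29.9 / 2.1
PR = 14.238

14.238


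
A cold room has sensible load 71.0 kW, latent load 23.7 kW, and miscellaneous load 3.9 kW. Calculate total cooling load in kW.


Q_total = Q_s + Q_l + Q_misc
Q_total = 71.0 + 23.7 + 3.9
Q_total = 98.6 kW

98.6


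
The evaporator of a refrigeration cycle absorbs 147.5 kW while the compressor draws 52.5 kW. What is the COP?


COP = Q_evap / W
COP = 147.5 / 52.5
COP = 2.81

2.81


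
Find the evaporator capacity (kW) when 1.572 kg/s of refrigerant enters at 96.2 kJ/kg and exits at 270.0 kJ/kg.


dh = 270.0 - 96.2 = 173.8 kJ/kg
Q_evap = m_dot * dh = 1.572 * 173.8
Q_evap = 273.21 kW

273.21


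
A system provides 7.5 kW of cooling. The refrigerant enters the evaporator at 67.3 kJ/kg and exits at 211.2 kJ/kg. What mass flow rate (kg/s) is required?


dh = 211.2 - 67.3 = 143.9 kJ/kg
m_dot = Q / dh = 7.5 / 143.9 = 0.0521 kg/s

0.0521


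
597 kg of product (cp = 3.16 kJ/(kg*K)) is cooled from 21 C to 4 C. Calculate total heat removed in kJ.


dT = 21 - (4) = 17 K
Q = m * cp * dT = 597 * 3.16 * 17
Q = 32071 kJ

32071


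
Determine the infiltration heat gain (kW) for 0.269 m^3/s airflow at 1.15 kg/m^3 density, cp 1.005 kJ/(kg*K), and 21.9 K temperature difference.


Q = V_dot * rho * cp * dT
Q = 0.269 * 1.15 * 1.005 * 21.9
Q = 6.809 kW

6.809


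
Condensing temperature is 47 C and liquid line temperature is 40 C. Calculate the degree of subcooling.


Subcooling = T_cond - T_liquid
Subcooling = 47 - 40
Subcooling = 7 K

7


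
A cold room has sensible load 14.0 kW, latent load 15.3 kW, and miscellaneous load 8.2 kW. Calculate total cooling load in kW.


Q_total = Q_s + Q_l + Q_misc
Q_total = 14.0 + 15.3 + 8.2
Q_total = 37.5 kW

37.5


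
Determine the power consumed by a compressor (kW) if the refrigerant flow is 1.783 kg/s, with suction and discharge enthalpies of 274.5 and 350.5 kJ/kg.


dh = 350.5 - 274.5 = 76.0 kJ/kg
W = m_dot * dh = 1.783 * 76.0 = 135.51 kW

135.51


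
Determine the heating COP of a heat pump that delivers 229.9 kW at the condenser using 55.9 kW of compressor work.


COP_hp = Q_cond / W
COP_hp = 229.9 / 55.9
COP_hp = 4.113

4.113


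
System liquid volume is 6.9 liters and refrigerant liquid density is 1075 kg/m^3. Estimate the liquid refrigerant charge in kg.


Charge = V * rho / 1000
Charge = 6.9 * 1075 / 1000
Charge = 7.42 kg

7.42


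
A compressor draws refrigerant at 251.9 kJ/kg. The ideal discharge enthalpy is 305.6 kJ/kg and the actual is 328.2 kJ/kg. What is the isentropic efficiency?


dh_ideal = 305.6 - 251.9 = 53.7 kJ/kg
dh_actual = 328.2 - 251.9 = 76.3 kJ/kg
eta_s = dh_ideal / dh_actual = 53.7 / 76.3
eta_s = 0.7038

0.7038


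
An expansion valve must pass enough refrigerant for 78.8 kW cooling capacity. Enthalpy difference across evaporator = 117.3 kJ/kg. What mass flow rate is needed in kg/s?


m_dot = Q / dh
m_dot = 78.8 / 117.3
m_dot = 0.6718 kg/s

0.6718


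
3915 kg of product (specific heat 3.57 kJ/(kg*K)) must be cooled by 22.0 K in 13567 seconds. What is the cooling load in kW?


Q = m * cp * dT / t
Q = 3915 * 3.57 * 22.0 / 13567
Q = 22.664 kW

22.664


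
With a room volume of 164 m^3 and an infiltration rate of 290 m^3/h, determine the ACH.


ACH = flow / volume
ACH = 290 / 164
ACH = 1.768

1.768


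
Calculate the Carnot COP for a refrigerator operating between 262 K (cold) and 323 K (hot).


dT = 323 - 262 = 61 K
COP_carnot = T_cold / dT = 262 / 61
COP_carnot = 4.295

4.295


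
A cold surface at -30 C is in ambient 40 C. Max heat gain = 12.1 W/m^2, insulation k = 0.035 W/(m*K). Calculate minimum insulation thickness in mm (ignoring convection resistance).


dT = 40 - (-30) = 70 K
thickness = k * dT / q_max * 1000
thickness = 0.035 * 70 / 12.1 * 1000
thickness = 202.5 mm

202.5


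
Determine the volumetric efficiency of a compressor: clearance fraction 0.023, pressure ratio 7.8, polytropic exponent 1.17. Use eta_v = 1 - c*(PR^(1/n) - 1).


PR^(1/n) = 7.8^(1/1.17) = 5.78727366
eta_v = 1 - 0.023 * (5.78727366 - 1)
eta_v = 0.8899

0.8899


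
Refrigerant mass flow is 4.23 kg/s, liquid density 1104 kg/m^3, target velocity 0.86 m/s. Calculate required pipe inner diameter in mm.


A = m_dot / (rho * v) = 4.23 / (1104 * 0.86) = 0.004455257836 m^2
d = sqrt(4*A/pi) * 1000
d = 75.3 mm

75.3


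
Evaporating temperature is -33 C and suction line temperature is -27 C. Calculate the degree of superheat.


Superheat = T_suction - T_evap
Superheat = -27 - (-33)
Superheat = 6 K

6


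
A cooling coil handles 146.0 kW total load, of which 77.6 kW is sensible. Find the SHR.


SHR = Q_sensible / Q_total
SHR = 77.6 / 146.0
SHR = 0.532

0.532


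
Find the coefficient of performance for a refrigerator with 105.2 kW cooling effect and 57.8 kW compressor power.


COP = Q_evap / W
COP = 105.2 / 57.8
COP = 1.82

1.82


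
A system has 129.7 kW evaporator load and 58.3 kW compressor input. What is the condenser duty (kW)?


Q_cond = Q_evap + W
Q_cond = 129.7 + 58.3
Q_cond = 188.0 kW

188.0


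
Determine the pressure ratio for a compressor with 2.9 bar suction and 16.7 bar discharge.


PR = P_high / P_low
PR = 16.7 / 2.9
PR = 5.759

5.759


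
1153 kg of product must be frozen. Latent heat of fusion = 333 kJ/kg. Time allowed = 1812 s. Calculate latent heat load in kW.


Q_lat = m * h_fg / t
Q_lat = 1153 * 333 / 1812
Q_lat = 211.89 kW

211.89


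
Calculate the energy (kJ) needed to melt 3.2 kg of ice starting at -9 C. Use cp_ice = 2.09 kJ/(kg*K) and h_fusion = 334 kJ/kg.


Sensible heat = cp * dT = 2.09 * 9 = 18.81 kJ/kg
Total per kg = 18.81 + 334 = 352.81 kJ/kg
Q = m * total = 3.2 * 352.81
Q = 1129.0 kJ

1129.0


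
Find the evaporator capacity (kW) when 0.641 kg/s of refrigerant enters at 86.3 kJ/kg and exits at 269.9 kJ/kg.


dh = 269.9 - 86.3 = 183.6 kJ/kg
Q_evap = m_dot * dh = 0.641 * 183.6
Q_evap = 117.69 kW

117.69


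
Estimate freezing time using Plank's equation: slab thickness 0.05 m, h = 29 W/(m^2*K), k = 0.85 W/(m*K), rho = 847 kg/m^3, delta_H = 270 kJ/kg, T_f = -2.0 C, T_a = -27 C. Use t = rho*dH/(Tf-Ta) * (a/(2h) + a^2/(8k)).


dT = -2.0 - (-27) = 25.0 K
term1 = a/(2h) = 0.05/(2*29) = 0.0008620689655
term2 = a^2/(8k) = 0.05^2/(8*0.85) = 0.0003676470588
t = rho*dH*1000/dT * (term1 + term2)
t = 847*270*1000/25.0 * (0.0008620689655 + 0.0003676470588)
t = 11249 s

11249


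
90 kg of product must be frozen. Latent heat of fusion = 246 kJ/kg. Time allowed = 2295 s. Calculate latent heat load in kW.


Q_lat = m * h_fg / t
Q_lat = 90 * 246 / 2295
Q_lat = 9.65 kW

9.65


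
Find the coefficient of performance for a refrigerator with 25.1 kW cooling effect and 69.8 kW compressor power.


COP = Q_evap / W
COP = 25.1 / 69.8
COP = 0.36

0.36


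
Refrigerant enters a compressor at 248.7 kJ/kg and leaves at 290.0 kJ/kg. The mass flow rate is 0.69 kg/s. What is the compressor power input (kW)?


dh = 290.0 - 248.7 = 41.3 kJ/kg
W = m_dot * dh = 0.69 * 41.3 = 28.5 kW

28.5


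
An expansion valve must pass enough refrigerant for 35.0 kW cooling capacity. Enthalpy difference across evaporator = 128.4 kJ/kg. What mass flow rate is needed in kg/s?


m_dot = Q / dh
m_dot = 35.0 / 128.4
m_dot = 0.2726 kg/s

0.2726


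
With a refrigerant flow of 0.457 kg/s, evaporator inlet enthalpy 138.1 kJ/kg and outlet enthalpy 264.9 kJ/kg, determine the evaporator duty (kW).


dh = 264.9 - 138.1 = 126.8 kJ/kg
Q_evap = m_dot * dh = 0.457 * 126.8
Q_evap = 57.95 kW

57.95


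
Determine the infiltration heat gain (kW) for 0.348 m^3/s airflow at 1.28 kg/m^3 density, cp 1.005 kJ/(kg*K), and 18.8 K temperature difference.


Q = V_dot * rho * cp * dT
Q = 0.348 * 1.28 * 1.005 * 18.8
Q = 8.416 kW

8.416


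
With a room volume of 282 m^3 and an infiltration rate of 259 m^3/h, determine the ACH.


ACH = flow / volume
ACH = 259 / 282
ACH = 0.918

0.918


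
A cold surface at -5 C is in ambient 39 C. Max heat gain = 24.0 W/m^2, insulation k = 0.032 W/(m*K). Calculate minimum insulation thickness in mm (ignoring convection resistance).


dT = 39 - (-5) = 44 K
thickness = k * dT / q_max * 1000
thickness = 0.032 * 44 / 24.0 * 1000
thickness = 58.7 mm

58.7


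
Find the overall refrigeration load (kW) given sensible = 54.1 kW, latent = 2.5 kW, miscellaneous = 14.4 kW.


Q_total = Q_s + Q_l + Q_misc
Q_total = 54.1 + 2.5 + 14.4
Q_total = 71.0 kW

71.0


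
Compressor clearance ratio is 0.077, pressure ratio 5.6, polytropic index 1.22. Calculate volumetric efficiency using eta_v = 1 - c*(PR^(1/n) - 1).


PR^(1/n) = 5.6^(1/1.22) = 4.10458142
eta_v = 1 - 0.077 * (4.10458142 - 1)
eta_v = 0.7609

0.7609


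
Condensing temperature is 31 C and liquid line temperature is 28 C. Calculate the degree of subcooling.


Subcooling = T_cond - T_liquid
Subcooling = 31 - 28
Subcooling = 3 K

3


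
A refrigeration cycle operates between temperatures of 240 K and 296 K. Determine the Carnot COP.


dT = 296 - 240 = 56 K
COP_carnot = T_cold / dT = 240 / 56
COP_carnot = 4.286

4.286


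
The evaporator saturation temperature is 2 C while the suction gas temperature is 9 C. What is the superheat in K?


Superheat = T_suction - T_evap
Superheat = 9 - (2)
Superheat = 7 K

7


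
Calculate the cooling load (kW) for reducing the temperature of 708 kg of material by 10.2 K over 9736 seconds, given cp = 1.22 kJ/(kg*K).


Q = m * cp * dT / t
Q = 708 * 1.22 * 10.2 / 9736
Q = 0.905 kW

0.905


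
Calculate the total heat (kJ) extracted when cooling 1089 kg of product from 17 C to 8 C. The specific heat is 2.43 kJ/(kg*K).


dT = 17 - (8) = 9 K
Q = m * cp * dT = 1089 * 2.43 * 9
Q = 23816 kJ

23816


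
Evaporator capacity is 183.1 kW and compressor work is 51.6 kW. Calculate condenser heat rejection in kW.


Q_cond = Q_evap + W
Q_cond = 183.1 + 51.6
Q_cond = 234.7 kW

234.7


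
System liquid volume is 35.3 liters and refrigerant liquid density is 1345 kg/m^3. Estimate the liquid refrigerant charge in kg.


Charge = V * rho / 1000
Charge = 35.3 * 1345 / 1000
Charge = 47.48 kg

47.48


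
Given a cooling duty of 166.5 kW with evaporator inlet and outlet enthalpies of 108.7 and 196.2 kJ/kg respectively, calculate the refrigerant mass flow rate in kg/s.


dh = 196.2 - 108.7 = 87.5 kJ/kg
m_dot = Q / dh = 166.5 / 87.5 = 1.9029 kg/s

1.9029


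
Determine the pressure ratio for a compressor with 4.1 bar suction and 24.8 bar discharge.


PR = P_high / P_low
PR = 24.8 / 4.1
PR = 6.049

6.049


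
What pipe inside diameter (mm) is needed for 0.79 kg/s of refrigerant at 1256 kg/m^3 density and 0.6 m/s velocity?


A = m_dot / (rho * v) = 0.79 / (1256 * 0.6) = 0.001048301486 m^2
d = sqrt(4*A/pi) * 1000
d = 36.5 mm

36.5


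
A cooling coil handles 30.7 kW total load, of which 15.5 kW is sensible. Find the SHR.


SHR = Q_sensible / Q_total
SHR = 15.5 / 30.7
SHR = 0.505

0.505


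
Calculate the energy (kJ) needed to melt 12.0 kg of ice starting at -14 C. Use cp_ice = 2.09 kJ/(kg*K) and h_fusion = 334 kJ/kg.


Sensible heat = cp * dT = 2.09 * 14 = 29.26 kJ/kg
Total per kg = 29.26 + 334 = 363.26 kJ/kg
Q = m * total = 12.0 * 363.26
Q = 4359.1 kJ

4359.1


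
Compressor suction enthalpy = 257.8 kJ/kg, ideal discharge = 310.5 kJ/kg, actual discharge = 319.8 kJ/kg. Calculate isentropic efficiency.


dh_ideal = 310.5 - 257.8 = 52.7 kJ/kg
dh_actual = 319.8 - 257.8 = 62.0 kJ/kg
eta_s = dh_ideal / dh_actual = 52.7 / 62.0
eta_s = 0.85

0.85


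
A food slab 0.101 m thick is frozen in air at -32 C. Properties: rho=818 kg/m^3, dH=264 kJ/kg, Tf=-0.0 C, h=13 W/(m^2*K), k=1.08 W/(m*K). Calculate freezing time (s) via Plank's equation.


dT = -0.0 - (-32) = 32.0 K
term1 = a/(2h) = 0.101/(2*13) = 0.003884615385
term2 = a^2/(8k) = 0.101^2/(8*1.08) = 0.001180671296
t = rho*dH*1000/dT * (term1 + term2)
t = 818*264*1000/32.0 * (0.003884615385 + 0.001180671296)
t = 34183 s

34183


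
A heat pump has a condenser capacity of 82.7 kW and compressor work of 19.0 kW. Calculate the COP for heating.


COP_hp = Q_cond / W
COP_hp = 82.7 / 19.0
COP_hp = 4.353

4.353


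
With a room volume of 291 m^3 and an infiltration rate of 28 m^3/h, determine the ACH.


ACH = flow / volume
ACH = 28 / 291
ACH = 0.096

0.096


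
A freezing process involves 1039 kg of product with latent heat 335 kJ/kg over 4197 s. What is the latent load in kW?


Q_lat = m * h_fg / t
Q_lat = 1039 * 335 / 4197
Q_lat = 82.93 kW

82.93


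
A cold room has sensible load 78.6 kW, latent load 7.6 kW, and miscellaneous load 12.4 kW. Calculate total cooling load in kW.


Q_total = Q_s + Q_l + Q_misc
Q_total = 78.6 + 7.6 + 12.4
Q_total = 98.6 kW

98.6


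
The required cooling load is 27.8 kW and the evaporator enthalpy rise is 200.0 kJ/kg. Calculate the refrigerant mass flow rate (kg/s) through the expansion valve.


m_dot = Q / dh
m_dot = 27.8 / 200.0
m_dot = 0.139 kg/s

0.139


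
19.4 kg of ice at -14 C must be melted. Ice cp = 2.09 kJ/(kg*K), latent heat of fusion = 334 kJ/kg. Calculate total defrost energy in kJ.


Sensible heat = cp * dT = 2.09 * 14 = 29.26 kJ/kg
Total per kg = 29.26 + 334 = 363.26 kJ/kg
Q = m * total = 19.4 * 363.26
Q = 7047.2 kJ

7047.2


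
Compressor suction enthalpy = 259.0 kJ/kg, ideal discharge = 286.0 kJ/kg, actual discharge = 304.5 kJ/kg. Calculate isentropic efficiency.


dh_ideal = 286.0 - 259.0 = 27.0 kJ/kg
dh_actual = 304.5 - 259.0 = 45.5 kJ/kg
eta_s = dh_ideal / dh_actual = 27.0 / 45.5
eta_s = 0.5934

0.5934


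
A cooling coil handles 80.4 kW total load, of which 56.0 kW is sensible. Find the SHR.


SHR = Q_sensible / Q_total
SHR = 56.0 / 80.4
SHR = 0.697

0.697


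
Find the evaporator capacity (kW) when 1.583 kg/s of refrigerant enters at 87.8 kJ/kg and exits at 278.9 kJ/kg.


dh = 278.9 - 87.8 = 191.1 kJ/kg
Q_evap = m_dot * dh = 1.583 * 191.1
Q_evap = 302.51 kW

302.51


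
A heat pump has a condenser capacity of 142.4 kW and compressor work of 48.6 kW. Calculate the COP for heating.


COP_hp = Q_cond / W
COP_hp = 142.4 / 48.6
COP_hp = 2.93

2.93


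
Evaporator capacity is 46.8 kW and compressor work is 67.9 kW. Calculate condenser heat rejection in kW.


Q_cond = Q_evap + W
Q_cond = 46.8 + 67.9
Q_cond = 114.7 kW

114.7


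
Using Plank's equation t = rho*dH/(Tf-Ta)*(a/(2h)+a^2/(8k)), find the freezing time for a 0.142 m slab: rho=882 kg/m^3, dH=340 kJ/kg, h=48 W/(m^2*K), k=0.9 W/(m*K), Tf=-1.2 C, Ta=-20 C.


dT = -1.2 - (-20) = 18.8 K
term1 = a/(2h) = 0.142/(2*48) = 0.001479166667
term2 = a^2/(8k) = 0.142^2/(8*0.9) = 0.002800555556
t = rho*dH*1000/dT * (term1 + term2)
t = 882*340*1000/18.8 * (0.001479166667 + 0.002800555556)
t = 68266 s

68266


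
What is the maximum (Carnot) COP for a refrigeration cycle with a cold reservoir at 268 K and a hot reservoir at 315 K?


dT = 315 - 268 = 47 K
COP_carnot = T_cold / dT = 268 / 47
COP_carnot = 5.702

5.702


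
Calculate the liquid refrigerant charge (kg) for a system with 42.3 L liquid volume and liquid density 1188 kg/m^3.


Charge = V * rho / 1000
Charge = 42.3 * 1188 / 1000
Charge = 50.25 kg

50.25


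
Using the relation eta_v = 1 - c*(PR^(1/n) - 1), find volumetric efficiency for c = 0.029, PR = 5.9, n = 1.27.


PR^(1/n) = 5.9^(1/1.27) = 4.04548027
eta_v = 1 - 0.029 * (4.04548027 - 1)
eta_v = 0.9117

0.9117


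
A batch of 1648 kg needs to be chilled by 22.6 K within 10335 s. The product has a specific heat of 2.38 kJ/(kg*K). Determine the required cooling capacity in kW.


Q = m * cp * dT / t
Q = 1648 * 2.38 * 22.6 / 10335
Q = 8.577 kW

8.577


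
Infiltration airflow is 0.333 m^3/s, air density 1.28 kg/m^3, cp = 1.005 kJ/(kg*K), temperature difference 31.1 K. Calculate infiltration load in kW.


Q = V_dot * rho * cp * dT
Q = 0.333 * 1.28 * 1.005 * 31.1
Q = 13.322 kW

13.322


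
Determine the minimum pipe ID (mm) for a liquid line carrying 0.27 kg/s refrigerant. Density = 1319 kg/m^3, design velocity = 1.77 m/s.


A = m_dot / (rho * v) = 0.27 / (1319 * 1.77) = 0.0001156500173 m^2
d = sqrt(4*A/pi) * 1000
d = 12.1 mm

12.1


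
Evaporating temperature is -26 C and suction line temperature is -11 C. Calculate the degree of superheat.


Superheat = T_suction - T_evap
Superheat = -11 - (-26)
Superheat = 15 K

15


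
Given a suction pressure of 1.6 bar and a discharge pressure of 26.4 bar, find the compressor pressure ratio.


PR = P_high / P_low
PR = 26.4 / 1.6
PR = 16.5

16.5


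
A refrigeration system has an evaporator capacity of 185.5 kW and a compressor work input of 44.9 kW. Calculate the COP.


COP = Q_evap / W
COP = 185.5 / 44.9
COP = 4.131

4.131


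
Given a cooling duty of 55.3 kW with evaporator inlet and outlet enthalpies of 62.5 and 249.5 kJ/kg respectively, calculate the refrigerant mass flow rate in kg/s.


dh = 249.5 - 62.5 = 187.0 kJ/kg
m_dot = Q / dh = 55.3 / 187.0 = 0.2957 kg/s

0.2957


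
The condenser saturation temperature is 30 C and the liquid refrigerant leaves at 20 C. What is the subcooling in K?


Subcooling = T_cond - T_liquid
Subcooling = 30 - 20
Subcooling = 10 K

10


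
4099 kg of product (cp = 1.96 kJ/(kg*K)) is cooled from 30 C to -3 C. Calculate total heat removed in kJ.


dT = 30 - (-3) = 33 K
Q = m * cp * dT = 4099 * 1.96 * 33
Q = 265123 kJ

265123


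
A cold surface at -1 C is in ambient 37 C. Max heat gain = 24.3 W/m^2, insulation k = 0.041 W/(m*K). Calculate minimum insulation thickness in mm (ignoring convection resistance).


dT = 37 - (-1) = 38 K
thickness = k * dT / q_max * 1000
thickness = 0.041 * 38 / 24.3 * 1000
thickness = 64.1 mm

64.1


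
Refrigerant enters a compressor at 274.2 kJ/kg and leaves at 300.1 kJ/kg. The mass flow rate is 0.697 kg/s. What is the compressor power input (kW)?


dh = 300.1 - 274.2 = 25.9 kJ/kg
W = m_dot * dh = 0.697 * 25.9 = 18.05 kW

18.05


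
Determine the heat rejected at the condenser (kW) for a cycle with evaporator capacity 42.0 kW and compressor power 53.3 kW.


Q_cond = Q_evap + W
Q_cond = 42.0 + 53.3
Q_cond = 95.3 kW

95.3


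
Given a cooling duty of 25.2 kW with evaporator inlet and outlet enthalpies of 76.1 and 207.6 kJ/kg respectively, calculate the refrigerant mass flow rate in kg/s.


dh = 207.6 - 76.1 = 131.5 kJ/kg
m_dot = Q / dh = 25.2 / 131.5 = 0.1916 kg/s

0.1916


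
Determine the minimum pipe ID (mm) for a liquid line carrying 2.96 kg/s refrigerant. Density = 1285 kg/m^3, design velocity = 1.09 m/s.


A = m_dot / (rho * v) = 2.96 / (1285 * 1.09) = 0.002113304537 m^2
d = sqrt(4*A/pi) * 1000
d = 51.9 mm

51.9


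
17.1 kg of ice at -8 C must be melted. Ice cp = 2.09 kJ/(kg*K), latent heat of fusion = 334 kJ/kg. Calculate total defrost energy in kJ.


Sensible heat = cp * dT = 2.09 * 8 = 16.72 kJ/kg
Total per kg = 16.72 + 334 = 350.72 kJ/kg
Q = m * total = 17.1 * 350.72
Q = 5997.3 kJ

5997.3


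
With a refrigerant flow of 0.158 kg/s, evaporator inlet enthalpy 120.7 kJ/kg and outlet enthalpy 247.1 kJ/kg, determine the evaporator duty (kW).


dh = 247.1 - 120.7 = 126.4 kJ/kg
Q_evap = m_dot * dh = 0.158 * 126.4
Q_evap = 19.97 kW

19.97


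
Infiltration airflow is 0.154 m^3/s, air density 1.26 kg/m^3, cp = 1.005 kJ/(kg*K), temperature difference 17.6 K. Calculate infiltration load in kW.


Q = V_dot * rho * cp * dT
Q = 0.154 * 1.26 * 1.005 * 17.6
Q = 3.432 kW

3.432


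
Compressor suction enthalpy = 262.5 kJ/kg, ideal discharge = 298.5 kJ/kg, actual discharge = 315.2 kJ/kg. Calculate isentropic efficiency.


dh_ideal = 298.5 - 262.5 = 36.0 kJ/kg
dh_actual = 315.2 - 262.5 = 52.7 kJ/kg
eta_s = dh_ideal / dh_actual = 36.0 / 52.7
eta_s = 0.6831

0.6831


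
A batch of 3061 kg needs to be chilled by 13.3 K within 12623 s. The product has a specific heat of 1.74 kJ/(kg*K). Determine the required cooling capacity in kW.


Q = m * cp * dT / t
Q = 3061 * 1.74 * 13.3 / 12623
Q = 5.612 kW

5.612


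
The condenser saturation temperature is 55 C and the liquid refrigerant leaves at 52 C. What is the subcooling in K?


Subcooling = T_cond - T_liquid
Subcooling = 55 - 52
Subcooling = 3 K

3


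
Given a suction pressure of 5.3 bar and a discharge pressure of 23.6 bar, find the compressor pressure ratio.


PR = P_high / P_low
PR = 23.6 / 5.3
PR = 4.453

4.453


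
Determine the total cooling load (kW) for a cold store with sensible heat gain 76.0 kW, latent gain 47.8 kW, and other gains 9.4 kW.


Q_total = Q_s + Q_l + Q_misc
Q_total = 76.0 + 47.8 + 9.4
Q_total = 133.2 kW

133.2


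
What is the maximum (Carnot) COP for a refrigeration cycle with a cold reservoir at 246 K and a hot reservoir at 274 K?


dT = 274 - 246 = 28 K
COP_carnot = T_cold / dT = 246 / 28
COP_carnot = 8.786

8.786


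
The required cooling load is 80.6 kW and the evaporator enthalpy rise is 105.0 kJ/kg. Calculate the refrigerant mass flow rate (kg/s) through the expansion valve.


m_dot = Q / dh
m_dot = 80.6 / 105.0
m_dot = 0.7676 kg/s

0.7676


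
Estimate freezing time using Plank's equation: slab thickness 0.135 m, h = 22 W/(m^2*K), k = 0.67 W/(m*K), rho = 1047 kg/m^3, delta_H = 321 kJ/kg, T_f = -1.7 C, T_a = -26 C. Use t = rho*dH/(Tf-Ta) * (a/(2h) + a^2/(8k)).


dT = -1.7 - (-26) = 24.3 K
term1 = a/(2h) = 0.135/(2*22) = 0.003068181818
term2 = a^2/(8k) = 0.135^2/(8*0.67) = 0.003400186567
t = rho*dH*1000/dT * (term1 + term2)
t = 1047*321*1000/24.3 * (0.003068181818 + 0.003400186567)
t = 89462 s

89462


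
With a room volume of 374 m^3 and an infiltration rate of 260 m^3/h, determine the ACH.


ACH = flow / volume
ACH = 260 / 374
ACH = 0.695

0.695


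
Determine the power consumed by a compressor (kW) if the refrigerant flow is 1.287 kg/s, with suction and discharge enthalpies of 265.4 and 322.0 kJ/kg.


dh = 322.0 - 265.4 = 56.6 kJ/kg
W = m_dot * dh = 1.287 * 56.6 = 72.84 kW

72.84


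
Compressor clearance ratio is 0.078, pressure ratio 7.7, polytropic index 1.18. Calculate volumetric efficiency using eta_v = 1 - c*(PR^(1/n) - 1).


PR^(1/n) = 7.7^(1/1.18) = 5.63979511
eta_v = 1 - 0.078 * (5.63979511 - 1)
eta_v = 0.6381

0.6381


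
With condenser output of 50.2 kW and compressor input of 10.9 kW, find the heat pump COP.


COP_hp = Q_cond / W
COP_hp = 50.2 / 10.9
COP_hp = 4.606

4.606


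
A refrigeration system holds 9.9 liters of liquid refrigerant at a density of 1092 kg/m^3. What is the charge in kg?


Charge = V * rho / 1000
Charge = 9.9 * 1092 / 1000
Charge = 10.81 kg

10.81


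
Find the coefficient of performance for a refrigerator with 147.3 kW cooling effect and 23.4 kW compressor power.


COP = Q_evap / W
COP = 147.3 / 23.4
COP = 6.295

6.295


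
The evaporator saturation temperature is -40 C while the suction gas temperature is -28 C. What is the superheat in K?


Superheat = T_suction - T_evap
Superheat = -28 - (-40)
Superheat = 12 K

12


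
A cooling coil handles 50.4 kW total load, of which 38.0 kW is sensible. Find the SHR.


SHR = Q_sensible / Q_total
SHR = 38.0 / 50.4
SHR = 0.754

0.754


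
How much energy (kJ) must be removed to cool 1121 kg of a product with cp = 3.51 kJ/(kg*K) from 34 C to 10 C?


dT = 34 - (10) = 24 K
Q = m * cp * dT = 1121 * 3.51 * 24
Q = 94433 kJ

94433


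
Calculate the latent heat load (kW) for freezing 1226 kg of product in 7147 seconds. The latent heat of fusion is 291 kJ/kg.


Q_lat = m * h_fg / t
Q_lat = 1226 * 291 / 7147
Q_lat = 49.92 kW

49.92


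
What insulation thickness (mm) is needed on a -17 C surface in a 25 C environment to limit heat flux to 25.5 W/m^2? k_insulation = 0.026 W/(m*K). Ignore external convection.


dT = 25 - (-17) = 42 K
thickness = k * dT / q_max * 1000
thickness = 0.026 * 42 / 25.5 * 1000
thickness = 42.8 mm

42.8


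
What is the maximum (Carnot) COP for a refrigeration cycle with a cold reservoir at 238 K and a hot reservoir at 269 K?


dT = 269 - 238 = 31 K
COP_carnot = T_cold / dT = 238 / 31
COP_carnot = 7.677

7.677


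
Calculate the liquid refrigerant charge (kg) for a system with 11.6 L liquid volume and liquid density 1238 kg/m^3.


Charge = V * rho / 1000
Charge = 11.6 * 1238 / 1000
Charge = 14.36 kg

14.36


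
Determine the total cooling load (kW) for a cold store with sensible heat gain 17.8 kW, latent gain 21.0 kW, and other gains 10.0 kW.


Q_total = Q_s + Q_l + Q_misc
Q_total = 17.8 + 21.0 + 10.0
Q_total = 48.8 kW

48.8


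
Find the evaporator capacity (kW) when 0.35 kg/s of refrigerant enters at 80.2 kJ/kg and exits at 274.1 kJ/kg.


dh = 274.1 - 80.2 = 193.9 kJ/kg
Q_evap = m_dot * dh = 0.35 * 193.9
Q_evap = 67.87 kW

67.87


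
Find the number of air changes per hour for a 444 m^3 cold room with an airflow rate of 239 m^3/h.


ACH = flow / volume
ACH = 239 / 444
ACH = 0.538

0.538


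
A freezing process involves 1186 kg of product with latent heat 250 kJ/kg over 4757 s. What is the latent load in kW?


Q_lat = m * h_fg / t
Q_lat = 1186 * 250 / 4757
Q_lat = 62.33 kW

62.33


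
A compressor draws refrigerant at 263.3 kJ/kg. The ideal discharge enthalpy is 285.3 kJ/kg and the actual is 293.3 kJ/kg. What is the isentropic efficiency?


dh_ideal = 285.3 - 263.3 = 22.0 kJ/kg
dh_actual = 293.3 - 263.3 = 30.0 kJ/kg
eta_s = dh_ideal / dh_actual = 22.0 / 30.0
eta_s = 0.7333

0.7333


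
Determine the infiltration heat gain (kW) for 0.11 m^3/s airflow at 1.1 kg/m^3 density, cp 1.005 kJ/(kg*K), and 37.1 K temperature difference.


Q = V_dot * rho * cp * dT
Q = 0.11 * 1.1 * 1.005 * 37.1
Q = 4.512 kW

4.512


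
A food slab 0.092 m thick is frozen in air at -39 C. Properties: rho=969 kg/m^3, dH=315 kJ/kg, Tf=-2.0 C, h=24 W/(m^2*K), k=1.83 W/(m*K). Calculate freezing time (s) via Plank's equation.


dT = -2.0 - (-39) = 37.0 K
term1 = a/(2h) = 0.092/(2*24) = 0.001916666667
term2 = a^2/(8k) = 0.092^2/(8*1.83) = 0.0005781420765
t = rho*dH*1000/dT * (term1 + term2)
t = 969*315*1000/37.0 * (0.001916666667 + 0.0005781420765)
t = 20581 s

20581


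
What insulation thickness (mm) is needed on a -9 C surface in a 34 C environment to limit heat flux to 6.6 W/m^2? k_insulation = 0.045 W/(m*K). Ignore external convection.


dT = 34 - (-9) = 43 K
thickness = k * dT / q_max * 1000
thickness = 0.045 * 43 / 6.6 * 1000
thickness = 293.2 mm

293.2
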